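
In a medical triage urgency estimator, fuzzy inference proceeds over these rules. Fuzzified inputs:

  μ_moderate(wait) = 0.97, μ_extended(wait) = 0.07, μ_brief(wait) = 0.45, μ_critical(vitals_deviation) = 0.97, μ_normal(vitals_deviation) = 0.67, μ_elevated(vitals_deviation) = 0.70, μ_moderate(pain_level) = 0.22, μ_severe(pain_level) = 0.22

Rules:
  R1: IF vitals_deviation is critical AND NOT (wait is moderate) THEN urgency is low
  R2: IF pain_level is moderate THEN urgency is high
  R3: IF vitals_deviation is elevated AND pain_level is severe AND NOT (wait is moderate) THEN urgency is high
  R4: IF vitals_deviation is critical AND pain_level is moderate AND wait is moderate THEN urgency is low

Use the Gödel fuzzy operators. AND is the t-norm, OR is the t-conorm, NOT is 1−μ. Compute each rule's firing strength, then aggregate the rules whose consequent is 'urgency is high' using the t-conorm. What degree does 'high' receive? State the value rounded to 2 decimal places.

0.22

R1: critical=0.97, ¬moderate=1−0.97=0.03; AND[min(a, b)] → w = 0.03
R2: moderate=0.22 → w = 0.22
R3: elevated=0.70, severe=0.22, ¬moderate=1−0.97=0.03; AND[min(a, b)] → w = 0.03
R4: critical=0.97, moderate=0.22, moderate=0.97; AND[min(a, b)] → w = 0.22
Rules with consequent 'high': {R2, R3} → strengths 0.22, 0.03
Aggregate via t-conorm [max(a, b)]: 0.22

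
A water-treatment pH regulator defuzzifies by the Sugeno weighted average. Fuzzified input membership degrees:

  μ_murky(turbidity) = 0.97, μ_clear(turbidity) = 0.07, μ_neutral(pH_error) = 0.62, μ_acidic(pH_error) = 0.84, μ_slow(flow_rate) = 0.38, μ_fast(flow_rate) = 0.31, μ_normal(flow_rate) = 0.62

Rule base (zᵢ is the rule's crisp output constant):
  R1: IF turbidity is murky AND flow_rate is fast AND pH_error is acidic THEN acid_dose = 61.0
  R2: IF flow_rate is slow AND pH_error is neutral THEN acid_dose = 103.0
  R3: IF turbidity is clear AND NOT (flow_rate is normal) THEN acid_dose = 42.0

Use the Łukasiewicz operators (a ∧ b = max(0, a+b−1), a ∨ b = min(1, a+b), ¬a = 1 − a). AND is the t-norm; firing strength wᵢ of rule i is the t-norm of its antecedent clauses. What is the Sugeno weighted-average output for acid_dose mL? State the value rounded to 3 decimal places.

R1 (z=61.0): murky=0.97, fast=0.31, acidic=0.84; AND[max(0, a+b−1)] → w = 0.12
R2 (z=103.0): slow=0.38, neutral=0.62; AND[max(0, a+b−1)] → w = 0.00
R3 (z=42.0): clear=0.07, ¬normal=1−0.62=0.38; AND[max(0, a+b−1)] → w = 0.00
Weighted average = (0.12·61.0 + 0.00·103.0 + 0.00·42.0) / (0.12 + 0.00 + 0.00)
  = 7.3200 / 0.1200 = 61.000

61.000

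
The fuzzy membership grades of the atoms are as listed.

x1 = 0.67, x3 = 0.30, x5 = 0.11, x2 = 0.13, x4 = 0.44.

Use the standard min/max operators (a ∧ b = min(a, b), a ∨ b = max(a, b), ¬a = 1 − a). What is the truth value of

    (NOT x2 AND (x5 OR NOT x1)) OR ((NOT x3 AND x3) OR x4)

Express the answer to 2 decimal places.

0.44

NOT x2 = 1 − 0.13 = 0.87
NOT x1 = 1 − 0.67 = 0.33
x5 OR NOT x1 = max(a, b) on (0.11, 0.33) = 0.33
NOT x2 AND (x5 OR NOT x1) = min(a, b) on (0.87, 0.33) = 0.33
NOT x3 = 1 − 0.30 = 0.70
NOT x3 AND x3 = min(a, b) on (0.70, 0.30) = 0.30
(NOT x3 AND x3) OR x4 = max(a, b) on (0.30, 0.44) = 0.44
(NOT x2 AND (x5 OR NOT x1)) OR ((NOT x3 AND x3) OR x4) = max(a, b) on (0.33, 0.44) = 0.44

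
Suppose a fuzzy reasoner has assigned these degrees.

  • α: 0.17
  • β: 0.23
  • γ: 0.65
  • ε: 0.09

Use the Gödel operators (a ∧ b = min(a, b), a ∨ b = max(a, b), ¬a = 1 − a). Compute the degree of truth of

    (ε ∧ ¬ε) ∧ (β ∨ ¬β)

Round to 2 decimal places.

¬ε = 1 − 0.09 = 0.91
ε ∧ ¬ε = min(a, b) on (0.09, 0.91) = 0.09
¬β = 1 − 0.23 = 0.77
β ∨ ¬β = max(a, b) on (0.23, 0.77) = 0.77
(ε ∧ ¬ε) ∧ (β ∨ ¬β) = min(a, b) on (0.09, 0.77) = 0.09

0.09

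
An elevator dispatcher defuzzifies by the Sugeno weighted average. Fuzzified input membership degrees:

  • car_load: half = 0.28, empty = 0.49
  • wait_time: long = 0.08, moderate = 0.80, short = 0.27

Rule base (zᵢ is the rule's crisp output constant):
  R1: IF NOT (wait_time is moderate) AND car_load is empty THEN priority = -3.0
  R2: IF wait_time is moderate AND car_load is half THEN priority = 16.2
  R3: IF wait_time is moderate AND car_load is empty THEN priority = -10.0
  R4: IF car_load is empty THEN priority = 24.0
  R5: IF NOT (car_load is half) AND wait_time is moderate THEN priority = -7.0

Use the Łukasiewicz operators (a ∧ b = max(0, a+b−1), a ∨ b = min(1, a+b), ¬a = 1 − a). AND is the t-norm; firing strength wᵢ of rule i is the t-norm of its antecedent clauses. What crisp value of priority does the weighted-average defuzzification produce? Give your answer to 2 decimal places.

4.72

R1 (z=-3.0): ¬moderate=1−0.80=0.20, empty=0.49; AND[max(0, a+b−1)] → w = 0.00
R2 (z=16.2): moderate=0.80, half=0.28; AND[max(0, a+b−1)] → w = 0.08
R3 (z=-10.0): moderate=0.80, empty=0.49; AND[max(0, a+b−1)] → w = 0.29
R4 (z=24.0): empty=0.49 → w = 0.49
R5 (z=-7.0): ¬half=1−0.28=0.72, moderate=0.80; AND[max(0, a+b−1)] → w = 0.52
Weighted average = (0.00·-3.0 + 0.08·16.2 + 0.29·-10.0 + 0.49·24.0 + 0.52·-7.0) / (0.00 + 0.08 + 0.29 + 0.49 + 0.52)
  = 6.5160 / 1.3800 = 4.72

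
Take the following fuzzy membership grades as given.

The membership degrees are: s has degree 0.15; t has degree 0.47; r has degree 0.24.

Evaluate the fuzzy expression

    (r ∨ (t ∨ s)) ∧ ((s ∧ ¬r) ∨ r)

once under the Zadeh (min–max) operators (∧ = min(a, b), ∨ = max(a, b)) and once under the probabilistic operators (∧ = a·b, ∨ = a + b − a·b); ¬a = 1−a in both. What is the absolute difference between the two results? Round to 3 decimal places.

0.025

Under Zadeh (min–max):
  t ∨ s = max(a, b) on (0.47, 0.15) = 0.47
  r ∨ (t ∨ s) = max(a, b) on (0.24, 0.47) = 0.47
  ¬r = 1 − 0.24 = 0.76
  s ∧ ¬r = min(a, b) on (0.15, 0.76) = 0.15
  (s ∧ ¬r) ∨ r = max(a, b) on (0.15, 0.24) = 0.24
  (r ∨ (t ∨ s)) ∧ ((s ∧ ¬r) ∨ r) = min(a, b) on (0.47, 0.24) = 0.24
  → value = 0.2400
Under probabilistic:
  t ∨ s = a + b − a·b on (0.4700, 0.1500) = 0.5495
  r ∨ (t ∨ s) = a + b − a·b on (0.2400, 0.5495) = 0.6576
  ¬r = 1 − 0.2400 = 0.7600
  s ∧ ¬r = a·b on (0.1500, 0.7600) = 0.1140
  (s ∧ ¬r) ∨ r = a + b − a·b on (0.1140, 0.2400) = 0.3266
  (r ∨ (t ∨ s)) ∧ ((s ∧ ¬r) ∨ r) = a·b on (0.6576, 0.3266) = 0.2148
  → value = 0.2148
|0.2400 − 0.2148| = 0.025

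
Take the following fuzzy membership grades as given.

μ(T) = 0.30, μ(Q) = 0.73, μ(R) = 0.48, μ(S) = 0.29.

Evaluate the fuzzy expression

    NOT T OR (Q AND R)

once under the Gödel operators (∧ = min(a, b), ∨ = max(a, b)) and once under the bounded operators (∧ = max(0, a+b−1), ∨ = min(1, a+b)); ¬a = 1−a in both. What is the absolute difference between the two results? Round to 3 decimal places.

Under Gödel:
  NOT T = 1 − 0.30 = 0.70
  Q AND R = min(a, b) on (0.73, 0.48) = 0.48
  NOT T OR (Q AND R) = max(a, b) on (0.70, 0.48) = 0.70
  → value = 0.7000
Under bounded:
  NOT T = 1 − 0.30 = 0.70
  Q AND R = max(0, a+b−1) on (0.73, 0.48) = 0.21
  NOT T OR (Q AND R) = min(1, a+b) on (0.70, 0.21) = 0.91
  → value = 0.9100
|0.7000 − 0.9100| = 0.210

0.210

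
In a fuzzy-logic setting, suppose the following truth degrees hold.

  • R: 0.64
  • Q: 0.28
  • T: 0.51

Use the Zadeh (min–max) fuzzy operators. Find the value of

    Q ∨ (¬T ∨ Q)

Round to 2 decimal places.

¬T = 1 − 0.51 = 0.49
¬T ∨ Q = max(a, b) on (0.49, 0.28) = 0.49
Q ∨ (¬T ∨ Q) = max(a, b) on (0.28, 0.49) = 0.49

0.49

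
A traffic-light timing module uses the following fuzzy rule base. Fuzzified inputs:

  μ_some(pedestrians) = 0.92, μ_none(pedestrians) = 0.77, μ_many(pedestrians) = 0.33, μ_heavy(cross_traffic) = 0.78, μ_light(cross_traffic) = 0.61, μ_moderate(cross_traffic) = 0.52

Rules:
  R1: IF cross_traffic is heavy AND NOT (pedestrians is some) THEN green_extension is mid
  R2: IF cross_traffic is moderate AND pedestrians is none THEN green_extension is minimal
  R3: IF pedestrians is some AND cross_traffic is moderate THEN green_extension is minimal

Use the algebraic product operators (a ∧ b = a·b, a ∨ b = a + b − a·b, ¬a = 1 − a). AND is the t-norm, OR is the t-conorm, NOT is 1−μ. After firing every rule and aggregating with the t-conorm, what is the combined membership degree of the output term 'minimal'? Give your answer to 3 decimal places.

R1: heavy=0.78, ¬some=1−0.92=0.08; AND[a·b] → w = 0.0624
R2: moderate=0.52, none=0.77; AND[a·b] → w = 0.4004
R3: some=0.92, moderate=0.52; AND[a·b] → w = 0.4784
Rules with consequent 'minimal': {R2, R3} → strengths 0.4004, 0.4784
Aggregate via t-conorm [a + b − a·b]: 0.6872

0.687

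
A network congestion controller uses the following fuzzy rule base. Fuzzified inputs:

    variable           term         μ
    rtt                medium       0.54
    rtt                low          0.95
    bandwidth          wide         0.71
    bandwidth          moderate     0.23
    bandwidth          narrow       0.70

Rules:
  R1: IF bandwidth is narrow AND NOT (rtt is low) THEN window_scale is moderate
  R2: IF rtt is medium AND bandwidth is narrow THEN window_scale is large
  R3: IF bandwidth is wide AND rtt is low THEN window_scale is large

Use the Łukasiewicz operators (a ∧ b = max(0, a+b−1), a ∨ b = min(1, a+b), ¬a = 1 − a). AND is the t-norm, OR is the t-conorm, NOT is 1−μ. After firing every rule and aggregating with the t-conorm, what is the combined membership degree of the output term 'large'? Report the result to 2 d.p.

0.90

R1: narrow=0.70, ¬low=1−0.95=0.05; AND[max(0, a+b−1)] → w = 0.00
R2: medium=0.54, narrow=0.70; AND[max(0, a+b−1)] → w = 0.24
R3: wide=0.71, low=0.95; AND[max(0, a+b−1)] → w = 0.66
Rules with consequent 'large': {R2, R3} → strengths 0.24, 0.66
Aggregate via t-conorm [min(1, a+b)]: 0.90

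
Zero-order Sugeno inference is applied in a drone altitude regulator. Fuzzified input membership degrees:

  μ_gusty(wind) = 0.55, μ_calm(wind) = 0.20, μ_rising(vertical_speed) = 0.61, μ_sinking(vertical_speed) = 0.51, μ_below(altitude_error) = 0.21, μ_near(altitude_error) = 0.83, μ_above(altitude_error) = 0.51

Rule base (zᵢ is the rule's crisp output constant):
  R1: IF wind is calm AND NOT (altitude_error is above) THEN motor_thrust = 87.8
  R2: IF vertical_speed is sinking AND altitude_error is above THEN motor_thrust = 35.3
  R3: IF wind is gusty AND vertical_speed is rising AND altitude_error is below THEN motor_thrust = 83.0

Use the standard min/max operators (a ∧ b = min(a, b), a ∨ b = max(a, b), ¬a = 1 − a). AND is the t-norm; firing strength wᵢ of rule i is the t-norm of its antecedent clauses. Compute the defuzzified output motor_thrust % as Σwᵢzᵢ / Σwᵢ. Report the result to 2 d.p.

R1 (z=87.8): calm=0.20, ¬above=1−0.51=0.49; AND[min(a, b)] → w = 0.20
R2 (z=35.3): sinking=0.51, above=0.51; AND[min(a, b)] → w = 0.51
R3 (z=83.0): gusty=0.55, rising=0.61, below=0.21; AND[min(a, b)] → w = 0.21
Weighted average = (0.20·87.8 + 0.51·35.3 + 0.21·83.0) / (0.20 + 0.51 + 0.21)
  = 52.9930 / 0.9200 = 57.60

57.60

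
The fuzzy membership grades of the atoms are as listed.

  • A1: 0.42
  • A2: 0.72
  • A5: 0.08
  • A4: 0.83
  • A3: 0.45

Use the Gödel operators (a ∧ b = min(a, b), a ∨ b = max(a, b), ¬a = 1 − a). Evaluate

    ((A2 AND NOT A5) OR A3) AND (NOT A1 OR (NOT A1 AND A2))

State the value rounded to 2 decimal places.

0.58

NOT A5 = 1 − 0.08 = 0.92
A2 AND NOT A5 = min(a, b) on (0.72, 0.92) = 0.72
(A2 AND NOT A5) OR A3 = max(a, b) on (0.72, 0.45) = 0.72
NOT A1 = 1 − 0.42 = 0.58
NOT A1 = 1 − 0.42 = 0.58
NOT A1 AND A2 = min(a, b) on (0.58, 0.72) = 0.58
NOT A1 OR (NOT A1 AND A2) = max(a, b) on (0.58, 0.58) = 0.58
((A2 AND NOT A5) OR A3) AND (NOT A1 OR (NOT A1 AND A2)) = min(a, b) on (0.72, 0.58) = 0.58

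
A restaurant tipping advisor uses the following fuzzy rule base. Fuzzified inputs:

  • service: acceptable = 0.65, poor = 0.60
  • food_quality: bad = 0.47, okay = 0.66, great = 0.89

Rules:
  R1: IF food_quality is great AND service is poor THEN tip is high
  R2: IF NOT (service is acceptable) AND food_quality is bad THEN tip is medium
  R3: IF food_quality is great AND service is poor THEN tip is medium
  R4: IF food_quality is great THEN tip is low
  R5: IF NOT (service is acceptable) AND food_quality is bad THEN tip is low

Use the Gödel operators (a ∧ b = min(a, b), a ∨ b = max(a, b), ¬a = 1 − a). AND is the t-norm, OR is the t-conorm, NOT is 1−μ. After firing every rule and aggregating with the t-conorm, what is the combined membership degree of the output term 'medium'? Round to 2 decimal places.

0.60

R1: great=0.89, poor=0.60; AND[min(a, b)] → w = 0.60
R2: ¬acceptable=1−0.65=0.35, bad=0.47; AND[min(a, b)] → w = 0.35
R3: great=0.89, poor=0.60; AND[min(a, b)] → w = 0.60
R4: great=0.89 → w = 0.89
R5: ¬acceptable=1−0.65=0.35, bad=0.47; AND[min(a, b)] → w = 0.35
Rules with consequent 'medium': {R2, R3} → strengths 0.35, 0.60
Aggregate via t-conorm [max(a, b)]: 0.60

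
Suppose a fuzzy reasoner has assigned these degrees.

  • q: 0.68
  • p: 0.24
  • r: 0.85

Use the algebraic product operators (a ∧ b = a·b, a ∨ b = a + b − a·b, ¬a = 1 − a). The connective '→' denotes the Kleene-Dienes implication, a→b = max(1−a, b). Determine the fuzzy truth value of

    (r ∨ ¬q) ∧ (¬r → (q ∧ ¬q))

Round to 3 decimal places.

0.763

¬q = 1 − 0.6800 = 0.3200
r ∨ ¬q = a + b − a·b on (0.8500, 0.3200) = 0.8980
¬r = 1 − 0.8500 = 0.1500
¬q = 1 − 0.6800 = 0.3200
q ∧ ¬q = a·b on (0.6800, 0.3200) = 0.2176
¬r → (q ∧ ¬q)  [Kleene-Dienes: max(1−a, b)] with a=0.1500, b=0.2176 → 0.8500
(r ∨ ¬q) ∧ (¬r → (q ∧ ¬q)) = a·b on (0.8980, 0.8500) = 0.7633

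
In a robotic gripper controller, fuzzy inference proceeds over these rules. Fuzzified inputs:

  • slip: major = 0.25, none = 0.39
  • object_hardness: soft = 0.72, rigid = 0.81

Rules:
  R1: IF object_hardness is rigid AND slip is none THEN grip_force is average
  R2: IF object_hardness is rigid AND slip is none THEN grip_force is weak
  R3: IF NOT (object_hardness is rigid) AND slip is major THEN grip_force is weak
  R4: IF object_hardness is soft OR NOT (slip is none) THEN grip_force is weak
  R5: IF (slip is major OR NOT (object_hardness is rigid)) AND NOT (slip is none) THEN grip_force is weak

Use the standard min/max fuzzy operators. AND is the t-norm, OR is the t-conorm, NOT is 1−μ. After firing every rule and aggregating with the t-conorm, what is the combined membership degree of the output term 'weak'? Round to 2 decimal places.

R1: rigid=0.81, none=0.39; AND[min(a, b)] → w = 0.39
R2: rigid=0.81, none=0.39; AND[min(a, b)] → w = 0.39
R3: ¬rigid=1−0.81=0.19, major=0.25; AND[min(a, b)] → w = 0.19
R4: soft=0.72, ¬none=1−0.39=0.61; OR[max(a, b)] → w = 0.72
R5: (major=0.25 OR ¬rigid=1−0.81=0.19) = 0.25; AND[min(a, b)] with ¬none=1−0.39=0.61 → w = 0.25
Rules with consequent 'weak': {R2, R3, R4, R5} → strengths 0.39, 0.19, 0.72, 0.25
Aggregate via t-conorm [max(a, b)]: 0.72

0.72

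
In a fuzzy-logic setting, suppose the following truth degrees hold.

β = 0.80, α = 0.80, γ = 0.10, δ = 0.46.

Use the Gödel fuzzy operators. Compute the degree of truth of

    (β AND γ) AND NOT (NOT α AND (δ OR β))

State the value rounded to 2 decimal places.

0.10

β AND γ = min(a, b) on (0.80, 0.10) = 0.10
NOT α = 1 − 0.80 = 0.20
δ OR β = max(a, b) on (0.46, 0.80) = 0.80
NOT α AND (δ OR β) = min(a, b) on (0.20, 0.80) = 0.20
NOT (NOT α AND (δ OR β)) = 1 − 0.20 = 0.80
(β AND γ) AND NOT (NOT α AND (δ OR β)) = min(a, b) on (0.10, 0.80) = 0.10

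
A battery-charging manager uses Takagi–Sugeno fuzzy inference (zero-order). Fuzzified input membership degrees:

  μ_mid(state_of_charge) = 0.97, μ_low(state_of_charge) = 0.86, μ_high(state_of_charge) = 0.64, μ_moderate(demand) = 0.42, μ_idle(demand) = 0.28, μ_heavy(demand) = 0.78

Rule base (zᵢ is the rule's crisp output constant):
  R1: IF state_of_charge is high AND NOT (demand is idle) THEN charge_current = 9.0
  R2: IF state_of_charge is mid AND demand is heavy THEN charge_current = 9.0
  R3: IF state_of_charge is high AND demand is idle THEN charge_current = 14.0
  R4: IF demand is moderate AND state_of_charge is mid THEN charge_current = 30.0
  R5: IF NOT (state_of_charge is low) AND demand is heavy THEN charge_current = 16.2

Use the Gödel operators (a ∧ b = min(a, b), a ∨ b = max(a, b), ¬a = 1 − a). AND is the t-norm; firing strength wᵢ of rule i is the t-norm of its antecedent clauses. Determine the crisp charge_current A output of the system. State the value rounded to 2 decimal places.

R1 (z=9.0): high=0.64, ¬idle=1−0.28=0.72; AND[min(a, b)] → w = 0.64
R2 (z=9.0): mid=0.97, heavy=0.78; AND[min(a, b)] → w = 0.78
R3 (z=14.0): high=0.64, idle=0.28; AND[min(a, b)] → w = 0.28
R4 (z=30.0): moderate=0.42, mid=0.97; AND[min(a, b)] → w = 0.42
R5 (z=16.2): ¬low=1−0.86=0.14, heavy=0.78; AND[min(a, b)] → w = 0.14
Weighted average = (0.64·9.0 + 0.78·9.0 + 0.28·14.0 + 0.42·30.0 + 0.14·16.2) / (0.64 + 0.78 + 0.28 + 0.42 + 0.14)
  = 31.5680 / 2.2600 = 13.97

13.97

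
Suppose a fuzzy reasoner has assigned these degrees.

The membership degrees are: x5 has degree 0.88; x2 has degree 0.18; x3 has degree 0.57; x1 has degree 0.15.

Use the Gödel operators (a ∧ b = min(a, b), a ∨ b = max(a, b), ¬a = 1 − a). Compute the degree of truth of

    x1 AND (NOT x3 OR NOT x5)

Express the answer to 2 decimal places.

0.15

NOT x3 = 1 − 0.57 = 0.43
NOT x5 = 1 − 0.88 = 0.12
NOT x3 OR NOT x5 = max(a, b) on (0.43, 0.12) = 0.43
x1 AND (NOT x3 OR NOT x5) = min(a, b) on (0.15, 0.43) = 0.15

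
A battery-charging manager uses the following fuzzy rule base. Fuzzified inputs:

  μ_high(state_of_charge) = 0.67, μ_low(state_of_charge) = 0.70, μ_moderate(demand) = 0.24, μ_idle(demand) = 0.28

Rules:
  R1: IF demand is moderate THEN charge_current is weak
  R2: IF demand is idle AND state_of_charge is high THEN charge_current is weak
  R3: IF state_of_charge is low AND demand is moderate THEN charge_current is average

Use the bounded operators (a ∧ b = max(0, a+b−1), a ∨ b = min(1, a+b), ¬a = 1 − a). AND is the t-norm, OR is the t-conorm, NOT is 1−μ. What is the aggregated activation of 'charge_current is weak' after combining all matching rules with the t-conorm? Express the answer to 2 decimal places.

0.24

R1: moderate=0.24 → w = 0.24
R2: idle=0.28, high=0.67; AND[max(0, a+b−1)] → w = 0.00
R3: low=0.70, moderate=0.24; AND[max(0, a+b−1)] → w = 0.00
Rules with consequent 'weak': {R1, R2} → strengths 0.24, 0.00
Aggregate via t-conorm [min(1, a+b)]: 0.24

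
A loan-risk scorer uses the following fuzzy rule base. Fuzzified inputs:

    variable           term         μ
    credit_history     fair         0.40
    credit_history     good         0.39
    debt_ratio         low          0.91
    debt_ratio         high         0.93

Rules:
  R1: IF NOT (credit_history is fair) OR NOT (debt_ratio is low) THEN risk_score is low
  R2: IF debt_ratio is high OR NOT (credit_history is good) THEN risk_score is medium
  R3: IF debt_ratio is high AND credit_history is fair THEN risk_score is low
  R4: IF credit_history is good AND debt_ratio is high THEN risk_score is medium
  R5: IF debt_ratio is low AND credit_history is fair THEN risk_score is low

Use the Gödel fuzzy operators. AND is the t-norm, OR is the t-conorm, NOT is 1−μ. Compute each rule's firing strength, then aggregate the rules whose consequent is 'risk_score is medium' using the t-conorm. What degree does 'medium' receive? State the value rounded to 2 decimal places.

0.93

R1: ¬fair=1−0.40=0.60, ¬low=1−0.91=0.09; OR[max(a, b)] → w = 0.60
R2: high=0.93, ¬good=1−0.39=0.61; OR[max(a, b)] → w = 0.93
R3: high=0.93, fair=0.40; AND[min(a, b)] → w = 0.40
R4: good=0.39, high=0.93; AND[min(a, b)] → w = 0.39
R5: low=0.91, fair=0.40; AND[min(a, b)] → w = 0.40
Rules with consequent 'medium': {R2, R4} → strengths 0.93, 0.39
Aggregate via t-conorm [max(a, b)]: 0.93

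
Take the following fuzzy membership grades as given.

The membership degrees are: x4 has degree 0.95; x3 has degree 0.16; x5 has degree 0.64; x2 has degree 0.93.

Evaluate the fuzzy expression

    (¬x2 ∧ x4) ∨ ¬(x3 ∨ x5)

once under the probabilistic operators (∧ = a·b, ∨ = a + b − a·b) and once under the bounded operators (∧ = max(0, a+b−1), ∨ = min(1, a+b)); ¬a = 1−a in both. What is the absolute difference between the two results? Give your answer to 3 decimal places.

0.129

Under probabilistic:
  ¬x2 = 1 − 0.9300 = 0.0700
  ¬x2 ∧ x4 = a·b on (0.0700, 0.9500) = 0.0665
  x3 ∨ x5 = a + b − a·b on (0.1600, 0.6400) = 0.6976
  ¬(x3 ∨ x5) = 1 − 0.6976 = 0.3024
  (¬x2 ∧ x4) ∨ ¬(x3 ∨ x5) = a + b − a·b on (0.0665, 0.3024) = 0.3488
  → value = 0.3488
Under bounded:
  ¬x2 = 1 − 0.93 = 0.07
  ¬x2 ∧ x4 = max(0, a+b−1) on (0.07, 0.95) = 0.02
  x3 ∨ x5 = min(1, a+b) on (0.16, 0.64) = 0.80
  ¬(x3 ∨ x5) = 1 − 0.80 = 0.20
  (¬x2 ∧ x4) ∨ ¬(x3 ∨ x5) = min(1, a+b) on (0.02, 0.20) = 0.22
  → value = 0.2200
|0.3488 − 0.2200| = 0.129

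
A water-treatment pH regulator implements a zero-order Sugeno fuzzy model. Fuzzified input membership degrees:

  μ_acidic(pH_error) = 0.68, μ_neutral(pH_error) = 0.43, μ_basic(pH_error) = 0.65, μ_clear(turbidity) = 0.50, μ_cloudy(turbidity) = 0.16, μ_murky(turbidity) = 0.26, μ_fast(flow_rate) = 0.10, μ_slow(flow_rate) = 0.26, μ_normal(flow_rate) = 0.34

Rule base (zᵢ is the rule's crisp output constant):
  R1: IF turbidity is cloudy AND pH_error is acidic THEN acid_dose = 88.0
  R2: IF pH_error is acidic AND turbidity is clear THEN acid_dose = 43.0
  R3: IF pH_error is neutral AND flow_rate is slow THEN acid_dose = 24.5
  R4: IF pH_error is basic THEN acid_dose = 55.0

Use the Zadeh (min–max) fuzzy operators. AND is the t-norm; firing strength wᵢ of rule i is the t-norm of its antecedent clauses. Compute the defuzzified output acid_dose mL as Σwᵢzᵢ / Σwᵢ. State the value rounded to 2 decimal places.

49.49

R1 (z=88.0): cloudy=0.16, acidic=0.68; AND[min(a, b)] → w = 0.16
R2 (z=43.0): acidic=0.68, clear=0.50; AND[min(a, b)] → w = 0.50
R3 (z=24.5): neutral=0.43, slow=0.26; AND[min(a, b)] → w = 0.26
R4 (z=55.0): basic=0.65 → w = 0.65
Weighted average = (0.16·88.0 + 0.50·43.0 + 0.26·24.5 + 0.65·55.0) / (0.16 + 0.50 + 0.26 + 0.65)
  = 77.7000 / 1.5700 = 49.49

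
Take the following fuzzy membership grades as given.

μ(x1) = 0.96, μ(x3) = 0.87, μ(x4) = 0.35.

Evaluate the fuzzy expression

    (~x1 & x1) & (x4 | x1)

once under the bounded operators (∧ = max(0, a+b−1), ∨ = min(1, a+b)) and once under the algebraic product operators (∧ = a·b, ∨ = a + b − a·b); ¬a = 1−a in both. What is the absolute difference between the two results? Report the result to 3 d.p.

Under bounded:
  ~x1 = 1 − 0.96 = 0.04
  ~x1 & x1 = max(0, a+b−1) on (0.04, 0.96) = 0.00
  x4 | x1 = min(1, a+b) on (0.35, 0.96) = 1.00
  (~x1 & x1) & (x4 | x1) = max(0, a+b−1) on (0.00, 1.00) = 0.00
  → value = 0.0000
Under algebraic product:
  ~x1 = 1 − 0.9600 = 0.0400
  ~x1 & x1 = a·b on (0.0400, 0.9600) = 0.0384
  x4 | x1 = a + b − a·b on (0.3500, 0.9600) = 0.9740
  (~x1 & x1) & (x4 | x1) = a·b on (0.0384, 0.9740) = 0.0374
  → value = 0.0374
|0.0000 − 0.0374| = 0.037

0.037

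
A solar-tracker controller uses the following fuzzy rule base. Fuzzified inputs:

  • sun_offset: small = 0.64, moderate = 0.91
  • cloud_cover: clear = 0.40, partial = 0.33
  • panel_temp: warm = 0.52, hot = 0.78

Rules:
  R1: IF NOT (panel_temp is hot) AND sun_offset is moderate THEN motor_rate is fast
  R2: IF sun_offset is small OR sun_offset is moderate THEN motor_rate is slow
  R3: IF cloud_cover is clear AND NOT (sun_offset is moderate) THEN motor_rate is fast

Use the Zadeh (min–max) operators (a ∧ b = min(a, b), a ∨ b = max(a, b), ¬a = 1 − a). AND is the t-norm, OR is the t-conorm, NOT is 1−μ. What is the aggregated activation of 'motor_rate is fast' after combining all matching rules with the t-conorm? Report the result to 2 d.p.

0.22

R1: ¬hot=1−0.78=0.22, moderate=0.91; AND[min(a, b)] → w = 0.22
R2: small=0.64, moderate=0.91; OR[max(a, b)] → w = 0.91
R3: clear=0.40, ¬moderate=1−0.91=0.09; AND[min(a, b)] → w = 0.09
Rules with consequent 'fast': {R1, R3} → strengths 0.22, 0.09
Aggregate via t-conorm [max(a, b)]: 0.22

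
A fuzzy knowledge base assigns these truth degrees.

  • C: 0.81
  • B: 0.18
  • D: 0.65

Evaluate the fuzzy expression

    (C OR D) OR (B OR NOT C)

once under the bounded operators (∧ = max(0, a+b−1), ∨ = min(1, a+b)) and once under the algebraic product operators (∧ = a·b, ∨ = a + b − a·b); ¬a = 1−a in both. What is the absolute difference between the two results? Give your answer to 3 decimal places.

Under bounded:
  C OR D = min(1, a+b) on (0.81, 0.65) = 1.00
  NOT C = 1 − 0.81 = 0.19
  B OR NOT C = min(1, a+b) on (0.18, 0.19) = 0.37
  (C OR D) OR (B OR NOT C) = min(1, a+b) on (1.00, 0.37) = 1.00
  → value = 1.0000
Under algebraic product:
  C OR D = a + b − a·b on (0.8100, 0.6500) = 0.9335
  NOT C = 1 − 0.8100 = 0.1900
  B OR NOT C = a + b − a·b on (0.1800, 0.1900) = 0.3358
  (C OR D) OR (B OR NOT C) = a + b − a·b on (0.9335, 0.3358) = 0.9558
  → value = 0.9558
|1.0000 − 0.9558| = 0.044

0.044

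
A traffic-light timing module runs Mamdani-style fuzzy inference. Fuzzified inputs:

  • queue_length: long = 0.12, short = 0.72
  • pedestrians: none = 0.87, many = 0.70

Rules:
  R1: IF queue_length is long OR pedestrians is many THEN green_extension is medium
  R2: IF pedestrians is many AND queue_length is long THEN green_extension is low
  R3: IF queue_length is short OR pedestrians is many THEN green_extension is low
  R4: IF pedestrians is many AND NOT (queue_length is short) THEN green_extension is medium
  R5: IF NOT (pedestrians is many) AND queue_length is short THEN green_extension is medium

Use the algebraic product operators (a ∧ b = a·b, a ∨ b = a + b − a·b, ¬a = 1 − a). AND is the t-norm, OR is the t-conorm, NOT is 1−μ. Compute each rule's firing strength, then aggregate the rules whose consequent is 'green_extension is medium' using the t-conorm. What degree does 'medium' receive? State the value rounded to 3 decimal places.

R1: long=0.12, many=0.70; OR[a + b − a·b] → w = 0.7360
R2: many=0.70, long=0.12; AND[a·b] → w = 0.0840
R3: short=0.72, many=0.70; OR[a + b − a·b] → w = 0.9160
R4: many=0.70, ¬short=1−0.72=0.28; AND[a·b] → w = 0.1960
R5: ¬many=1−0.70=0.30, short=0.72; AND[a·b] → w = 0.2160
Rules with consequent 'medium': {R1, R4, R5} → strengths 0.7360, 0.1960, 0.2160
Aggregate via t-conorm [a + b − a·b]: 0.8336

0.834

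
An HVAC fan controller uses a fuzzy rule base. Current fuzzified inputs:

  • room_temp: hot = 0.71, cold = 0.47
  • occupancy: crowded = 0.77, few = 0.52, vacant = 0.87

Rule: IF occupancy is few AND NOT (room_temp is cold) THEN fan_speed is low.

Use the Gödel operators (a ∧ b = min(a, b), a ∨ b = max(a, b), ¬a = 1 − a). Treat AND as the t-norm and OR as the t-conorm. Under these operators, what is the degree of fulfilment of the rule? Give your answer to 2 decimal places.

0.52

firing strength: few=0.52, ¬cold=1−0.47=0.53; AND[min(a, b)] → w = 0.52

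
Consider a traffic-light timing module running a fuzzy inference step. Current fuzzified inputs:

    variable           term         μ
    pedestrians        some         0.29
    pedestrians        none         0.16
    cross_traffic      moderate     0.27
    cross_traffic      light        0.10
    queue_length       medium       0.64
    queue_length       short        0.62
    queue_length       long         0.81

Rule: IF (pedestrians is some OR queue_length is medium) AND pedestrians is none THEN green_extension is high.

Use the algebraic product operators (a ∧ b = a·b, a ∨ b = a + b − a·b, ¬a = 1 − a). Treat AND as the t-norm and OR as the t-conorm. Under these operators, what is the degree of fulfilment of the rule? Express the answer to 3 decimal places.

0.119

firing strength: (some=0.29 OR medium=0.64) = 0.7444; AND[a·b] with none=0.16 → w = 0.1191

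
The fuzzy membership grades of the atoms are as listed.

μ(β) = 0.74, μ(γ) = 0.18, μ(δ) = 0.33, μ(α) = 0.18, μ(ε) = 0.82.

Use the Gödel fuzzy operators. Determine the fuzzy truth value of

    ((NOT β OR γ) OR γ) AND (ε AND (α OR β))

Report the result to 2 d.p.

0.26

NOT β = 1 − 0.74 = 0.26
NOT β OR γ = max(a, b) on (0.26, 0.18) = 0.26
(NOT β OR γ) OR γ = max(a, b) on (0.26, 0.18) = 0.26
α OR β = max(a, b) on (0.18, 0.74) = 0.74
ε AND (α OR β) = min(a, b) on (0.82, 0.74) = 0.74
((NOT β OR γ) OR γ) AND (ε AND (α OR β)) = min(a, b) on (0.26, 0.74) = 0.26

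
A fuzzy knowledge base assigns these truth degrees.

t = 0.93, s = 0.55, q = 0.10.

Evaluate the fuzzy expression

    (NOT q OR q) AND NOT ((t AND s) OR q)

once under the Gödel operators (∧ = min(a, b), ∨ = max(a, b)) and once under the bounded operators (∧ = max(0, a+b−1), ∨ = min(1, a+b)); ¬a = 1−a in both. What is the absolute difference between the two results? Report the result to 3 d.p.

0.030

Under Gödel:
  NOT q = 1 − 0.10 = 0.90
  NOT q OR q = max(a, b) on (0.90, 0.10) = 0.90
  t AND s = min(a, b) on (0.93, 0.55) = 0.55
  (t AND s) OR q = max(a, b) on (0.55, 0.10) = 0.55
  NOT ((t AND s) OR q) = 1 − 0.55 = 0.45
  (NOT q OR q) AND NOT ((t AND s) OR q) = min(a, b) on (0.90, 0.45) = 0.45
  → value = 0.4500
Under bounded:
  NOT q = 1 − 0.10 = 0.90
  NOT q OR q = min(1, a+b) on (0.90, 0.10) = 1.00
  t AND s = max(0, a+b−1) on (0.93, 0.55) = 0.48
  (t AND s) OR q = min(1, a+b) on (0.48, 0.10) = 0.58
  NOT ((t AND s) OR q) = 1 − 0.58 = 0.42
  (NOT q OR q) AND NOT ((t AND s) OR q) = max(0, a+b−1) on (1.00, 0.42) = 0.42
  → value = 0.4200
|0.4500 − 0.4200| = 0.030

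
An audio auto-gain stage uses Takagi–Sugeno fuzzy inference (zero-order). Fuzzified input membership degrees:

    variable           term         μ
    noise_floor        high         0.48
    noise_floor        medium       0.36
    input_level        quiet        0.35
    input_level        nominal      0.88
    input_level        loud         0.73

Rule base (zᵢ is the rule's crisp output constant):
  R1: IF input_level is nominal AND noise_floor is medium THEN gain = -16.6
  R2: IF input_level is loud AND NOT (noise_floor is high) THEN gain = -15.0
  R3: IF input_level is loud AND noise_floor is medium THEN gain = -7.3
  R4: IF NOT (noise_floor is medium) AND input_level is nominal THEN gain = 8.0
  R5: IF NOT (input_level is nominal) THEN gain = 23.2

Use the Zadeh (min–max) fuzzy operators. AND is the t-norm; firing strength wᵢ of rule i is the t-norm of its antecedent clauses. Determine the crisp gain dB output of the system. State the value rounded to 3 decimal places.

R1 (z=-16.6): nominal=0.88, medium=0.36; AND[min(a, b)] → w = 0.36
R2 (z=-15.0): loud=0.73, ¬high=1−0.48=0.52; AND[min(a, b)] → w = 0.52
R3 (z=-7.3): loud=0.73, medium=0.36; AND[min(a, b)] → w = 0.36
R4 (z=8.0): ¬medium=1−0.36=0.64, nominal=0.88; AND[min(a, b)] → w = 0.64
R5 (z=23.2): ¬nominal=1−0.88=0.12 → w = 0.12
Weighted average = (0.36·-16.6 + 0.52·-15.0 + 0.36·-7.3 + 0.64·8.0 + 0.12·23.2) / (0.36 + 0.52 + 0.36 + 0.64 + 0.12)
  = -8.5000 / 2.0000 = -4.250

-4.250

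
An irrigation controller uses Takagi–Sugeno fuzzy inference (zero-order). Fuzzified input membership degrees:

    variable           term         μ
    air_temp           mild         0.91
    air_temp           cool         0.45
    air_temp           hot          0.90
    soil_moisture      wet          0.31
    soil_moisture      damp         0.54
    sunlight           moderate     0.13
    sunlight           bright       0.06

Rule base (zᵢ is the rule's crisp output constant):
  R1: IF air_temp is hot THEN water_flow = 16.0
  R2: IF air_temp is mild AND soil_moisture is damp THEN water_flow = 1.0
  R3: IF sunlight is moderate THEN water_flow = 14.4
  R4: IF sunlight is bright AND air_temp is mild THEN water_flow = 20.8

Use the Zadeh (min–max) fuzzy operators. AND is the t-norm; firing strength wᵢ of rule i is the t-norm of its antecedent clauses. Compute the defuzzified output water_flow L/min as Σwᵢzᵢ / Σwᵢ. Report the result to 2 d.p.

R1 (z=16.0): hot=0.90 → w = 0.90
R2 (z=1.0): mild=0.91, damp=0.54; AND[min(a, b)] → w = 0.54
R3 (z=14.4): moderate=0.13 → w = 0.13
R4 (z=20.8): bright=0.06, mild=0.91; AND[min(a, b)] → w = 0.06
Weighted average = (0.90·16.0 + 0.54·1.0 + 0.13·14.4 + 0.06·20.8) / (0.90 + 0.54 + 0.13 + 0.06)
  = 18.0600 / 1.6300 = 11.08

11.08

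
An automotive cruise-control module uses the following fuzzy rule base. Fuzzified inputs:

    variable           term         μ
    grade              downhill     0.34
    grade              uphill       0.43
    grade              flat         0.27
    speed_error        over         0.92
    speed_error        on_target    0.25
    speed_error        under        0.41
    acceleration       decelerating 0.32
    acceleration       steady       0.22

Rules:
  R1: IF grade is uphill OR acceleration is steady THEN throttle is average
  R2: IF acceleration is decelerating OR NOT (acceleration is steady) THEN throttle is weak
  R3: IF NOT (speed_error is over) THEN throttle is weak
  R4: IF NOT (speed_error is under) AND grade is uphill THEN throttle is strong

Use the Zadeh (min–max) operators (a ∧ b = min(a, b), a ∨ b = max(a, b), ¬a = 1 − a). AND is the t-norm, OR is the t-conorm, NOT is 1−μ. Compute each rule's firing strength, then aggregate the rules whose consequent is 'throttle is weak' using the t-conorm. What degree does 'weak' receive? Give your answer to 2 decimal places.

0.78

R1: uphill=0.43, steady=0.22; OR[max(a, b)] → w = 0.43
R2: decelerating=0.32, ¬steady=1−0.22=0.78; OR[max(a, b)] → w = 0.78
R3: ¬over=1−0.92=0.08 → w = 0.08
R4: ¬under=1−0.41=0.59, uphill=0.43; AND[min(a, b)] → w = 0.43
Rules with consequent 'weak': {R2, R3} → strengths 0.78, 0.08
Aggregate via t-conorm [max(a, b)]: 0.78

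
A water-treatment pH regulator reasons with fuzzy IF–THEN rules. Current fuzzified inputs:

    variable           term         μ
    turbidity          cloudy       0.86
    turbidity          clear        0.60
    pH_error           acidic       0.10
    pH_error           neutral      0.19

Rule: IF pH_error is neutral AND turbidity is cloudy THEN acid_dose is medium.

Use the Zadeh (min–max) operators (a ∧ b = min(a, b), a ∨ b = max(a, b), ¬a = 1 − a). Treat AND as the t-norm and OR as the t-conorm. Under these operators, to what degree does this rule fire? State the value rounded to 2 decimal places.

firing strength: neutral=0.19, cloudy=0.86; AND[min(a, b)] → w = 0.19

0.19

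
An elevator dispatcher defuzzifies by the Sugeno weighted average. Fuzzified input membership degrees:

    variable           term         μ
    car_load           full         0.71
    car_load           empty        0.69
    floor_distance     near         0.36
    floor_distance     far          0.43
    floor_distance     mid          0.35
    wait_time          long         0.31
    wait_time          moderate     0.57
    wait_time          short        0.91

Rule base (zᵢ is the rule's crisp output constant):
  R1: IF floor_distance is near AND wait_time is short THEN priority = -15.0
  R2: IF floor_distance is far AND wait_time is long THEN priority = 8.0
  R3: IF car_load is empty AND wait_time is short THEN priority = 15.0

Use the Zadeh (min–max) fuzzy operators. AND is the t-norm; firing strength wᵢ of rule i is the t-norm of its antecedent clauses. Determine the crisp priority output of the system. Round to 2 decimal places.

5.46

R1 (z=-15.0): near=0.36, short=0.91; AND[min(a, b)] → w = 0.36
R2 (z=8.0): far=0.43, long=0.31; AND[min(a, b)] → w = 0.31
R3 (z=15.0): empty=0.69, short=0.91; AND[min(a, b)] → w = 0.69
Weighted average = (0.36·-15.0 + 0.31·8.0 + 0.69·15.0) / (0.36 + 0.31 + 0.69)
  = 7.4300 / 1.3600 = 5.46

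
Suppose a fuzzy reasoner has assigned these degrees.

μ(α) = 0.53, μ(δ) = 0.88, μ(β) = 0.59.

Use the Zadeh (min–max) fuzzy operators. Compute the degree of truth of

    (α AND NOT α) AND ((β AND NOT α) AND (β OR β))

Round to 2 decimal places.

NOT α = 1 − 0.53 = 0.47
α AND NOT α = min(a, b) on (0.53, 0.47) = 0.47
NOT α = 1 − 0.53 = 0.47
β AND NOT α = min(a, b) on (0.59, 0.47) = 0.47
β OR β = max(a, b) on (0.59, 0.59) = 0.59
(β AND NOT α) AND (β OR β) = min(a, b) on (0.47, 0.59) = 0.47
(α AND NOT α) AND ((β AND NOT α) AND (β OR β)) = min(a, b) on (0.47, 0.47) = 0.47

0.47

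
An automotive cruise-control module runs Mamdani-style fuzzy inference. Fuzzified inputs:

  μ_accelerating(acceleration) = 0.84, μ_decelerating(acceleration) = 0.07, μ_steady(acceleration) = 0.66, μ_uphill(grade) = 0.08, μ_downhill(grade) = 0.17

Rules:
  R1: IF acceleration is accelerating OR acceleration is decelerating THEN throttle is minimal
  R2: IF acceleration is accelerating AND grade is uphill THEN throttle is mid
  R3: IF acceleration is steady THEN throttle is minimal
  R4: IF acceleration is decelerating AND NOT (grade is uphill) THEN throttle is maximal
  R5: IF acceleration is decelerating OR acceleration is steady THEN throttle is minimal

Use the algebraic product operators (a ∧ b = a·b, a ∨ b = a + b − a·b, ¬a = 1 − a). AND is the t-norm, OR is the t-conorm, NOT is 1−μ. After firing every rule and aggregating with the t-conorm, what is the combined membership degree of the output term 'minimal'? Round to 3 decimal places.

R1: accelerating=0.84, decelerating=0.07; OR[a + b − a·b] → w = 0.8512
R2: accelerating=0.84, uphill=0.08; AND[a·b] → w = 0.0672
R3: steady=0.66 → w = 0.6600
R4: decelerating=0.07, ¬uphill=1−0.08=0.92; AND[a·b] → w = 0.0644
R5: decelerating=0.07, steady=0.66; OR[a + b − a·b] → w = 0.6838
Rules with consequent 'minimal': {R1, R3, R5} → strengths 0.8512, 0.6600, 0.6838
Aggregate via t-conorm [a + b − a·b]: 0.9840

0.984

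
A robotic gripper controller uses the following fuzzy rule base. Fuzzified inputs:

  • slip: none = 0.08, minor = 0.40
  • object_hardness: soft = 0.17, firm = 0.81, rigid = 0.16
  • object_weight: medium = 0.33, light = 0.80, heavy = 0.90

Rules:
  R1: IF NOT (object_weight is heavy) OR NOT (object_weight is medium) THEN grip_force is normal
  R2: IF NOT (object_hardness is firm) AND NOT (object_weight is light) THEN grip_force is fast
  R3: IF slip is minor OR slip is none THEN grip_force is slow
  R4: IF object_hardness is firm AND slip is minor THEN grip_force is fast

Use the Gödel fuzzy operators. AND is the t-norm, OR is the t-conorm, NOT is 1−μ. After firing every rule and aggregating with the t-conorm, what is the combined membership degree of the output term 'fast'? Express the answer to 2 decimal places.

R1: ¬heavy=1−0.90=0.10, ¬medium=1−0.33=0.67; OR[max(a, b)] → w = 0.67
R2: ¬firm=1−0.81=0.19, ¬light=1−0.80=0.20; AND[min(a, b)] → w = 0.19
R3: minor=0.40, none=0.08; OR[max(a, b)] → w = 0.40
R4: firm=0.81, minor=0.40; AND[min(a, b)] → w = 0.40
Rules with consequent 'fast': {R2, R4} → strengths 0.19, 0.40
Aggregate via t-conorm [max(a, b)]: 0.40

0.40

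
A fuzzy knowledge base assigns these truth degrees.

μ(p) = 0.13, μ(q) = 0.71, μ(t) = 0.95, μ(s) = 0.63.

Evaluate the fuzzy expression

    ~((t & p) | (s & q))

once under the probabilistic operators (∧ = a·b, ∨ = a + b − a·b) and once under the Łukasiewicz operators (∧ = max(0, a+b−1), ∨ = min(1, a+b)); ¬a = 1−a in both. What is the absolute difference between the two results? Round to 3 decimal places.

Under probabilistic:
  t & p = a·b on (0.9500, 0.1300) = 0.1235
  s & q = a·b on (0.6300, 0.7100) = 0.4473
  (t & p) | (s & q) = a + b − a·b on (0.1235, 0.4473) = 0.5156
  ~((t & p) | (s & q)) = 1 − 0.5156 = 0.4844
  → value = 0.4844
Under Łukasiewicz:
  t & p = max(0, a+b−1) on (0.95, 0.13) = 0.08
  s & q = max(0, a+b−1) on (0.63, 0.71) = 0.34
  (t & p) | (s & q) = min(1, a+b) on (0.08, 0.34) = 0.42
  ~((t & p) | (s & q)) = 1 − 0.42 = 0.58
  → value = 0.5800
|0.4844 − 0.5800| = 0.096

0.096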